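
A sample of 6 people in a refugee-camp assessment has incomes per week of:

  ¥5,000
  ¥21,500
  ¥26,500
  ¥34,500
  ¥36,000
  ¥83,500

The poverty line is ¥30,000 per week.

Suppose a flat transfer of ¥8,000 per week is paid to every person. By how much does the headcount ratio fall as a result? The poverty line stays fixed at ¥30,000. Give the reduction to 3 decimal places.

0.167

Before: below the line — ¥5,000, ¥21,500, ¥26,500; headcount ratio = 0.50000.
After the ¥8,000 transfer: below the line — ¥13,000, ¥29,500; headcount ratio = 0.33333.
Reduction = 0.50000 − 0.33333 = 0.167.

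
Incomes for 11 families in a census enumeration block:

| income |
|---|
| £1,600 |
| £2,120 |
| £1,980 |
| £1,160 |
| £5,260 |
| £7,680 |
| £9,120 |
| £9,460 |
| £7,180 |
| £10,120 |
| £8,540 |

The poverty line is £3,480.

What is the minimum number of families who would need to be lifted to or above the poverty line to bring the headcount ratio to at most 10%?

3

4 of the 11 families are poor, so H = 4/11 = 0.364.
A headcount ratio of at most 10% allows at most ⌊0.10 × 11⌋ = 1 poor families.
So at least 4 − 1 = 3 must be lifted.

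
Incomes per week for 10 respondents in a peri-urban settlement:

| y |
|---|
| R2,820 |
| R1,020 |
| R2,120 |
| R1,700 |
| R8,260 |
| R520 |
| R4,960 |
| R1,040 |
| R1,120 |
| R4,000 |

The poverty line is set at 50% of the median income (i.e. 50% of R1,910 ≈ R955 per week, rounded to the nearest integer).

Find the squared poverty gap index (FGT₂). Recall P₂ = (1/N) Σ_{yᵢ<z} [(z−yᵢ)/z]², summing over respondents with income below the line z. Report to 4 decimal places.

0.0207

Incomes under z: R520 (q = 1 of N = 10).
Normalized shortfalls: (955−520)/955 = 0.4555.
Squared: 0.2075.
Sum = 0.207478; P₂ = 0.207478 / 10 = 0.0207.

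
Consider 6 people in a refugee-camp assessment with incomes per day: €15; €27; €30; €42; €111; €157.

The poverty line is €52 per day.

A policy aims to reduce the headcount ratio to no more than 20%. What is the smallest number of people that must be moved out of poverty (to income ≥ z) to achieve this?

3

4 of the 6 people are poor, so H = 4/6 = 0.667.
A headcount ratio of at most 20% allows at most ⌊0.20 × 6⌋ = 1 poor people.
So at least 4 − 1 = 3 must be lifted.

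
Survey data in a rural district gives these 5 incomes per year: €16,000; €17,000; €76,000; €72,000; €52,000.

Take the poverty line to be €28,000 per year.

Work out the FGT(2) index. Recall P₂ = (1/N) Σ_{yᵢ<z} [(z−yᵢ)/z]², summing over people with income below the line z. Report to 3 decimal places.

0.068

Below the line: €16,000, €17,000 (q = 2 of N = 5).
Shortfall ratios: (28000−16000)/28000 = 0.4286; (28000−17000)/28000 = 0.3929.
Squared: 0.1837; 0.1543.
Sum = 0.338010; P₂ = 0.338010 / 5 = 0.068.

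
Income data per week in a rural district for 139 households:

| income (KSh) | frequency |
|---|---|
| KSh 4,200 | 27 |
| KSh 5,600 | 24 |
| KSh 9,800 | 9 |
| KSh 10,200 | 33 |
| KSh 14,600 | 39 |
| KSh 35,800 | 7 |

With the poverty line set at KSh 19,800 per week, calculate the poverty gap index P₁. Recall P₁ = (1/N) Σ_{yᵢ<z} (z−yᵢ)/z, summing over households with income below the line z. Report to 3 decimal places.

0.498

Poor units: 27×KSh 4,200, 24×KSh 5,600, 9×KSh 9,800, 33×KSh 10,200, 39×KSh 14,600 (q = 132 of N = 139).
Normalized shortfalls: (19800−4200)/19800 = 0.7879 (×27); (19800−5600)/19800 = 0.7172 (×24); (19800−9800)/19800 = 0.5051 (×9); (19800−10200)/19800 = 0.4848 (×33); (19800−14600)/19800 = 0.2626 (×39).
Sum of shortfalls = 69.272727; P₁ averages over all N: 69.272727 / 139 = 0.498.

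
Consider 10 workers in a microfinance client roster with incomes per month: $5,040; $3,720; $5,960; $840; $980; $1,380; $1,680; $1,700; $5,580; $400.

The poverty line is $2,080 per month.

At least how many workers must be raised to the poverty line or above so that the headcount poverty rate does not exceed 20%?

Currently q = 6 of N = 10 are below the line (H = 0.600).
A headcount ratio of at most 20% allows at most ⌊0.20 × 10⌋ = 2 poor workers.
So at least 6 − 2 = 4 must be lifted.

4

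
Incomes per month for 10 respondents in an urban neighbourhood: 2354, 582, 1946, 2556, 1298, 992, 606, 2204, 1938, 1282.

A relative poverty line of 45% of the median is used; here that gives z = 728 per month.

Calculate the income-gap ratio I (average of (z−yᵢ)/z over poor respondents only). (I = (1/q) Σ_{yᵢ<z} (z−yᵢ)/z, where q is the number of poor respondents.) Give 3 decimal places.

Poor units: 582, 606 (q = 2 of N = 10).
Shortfall ratios (z−y)/z: 0.2005, 0.1676; sum = 0.368132.
The income-gap ratio divides by q (the poor only): 0.368132 / 2 = 0.184.

0.184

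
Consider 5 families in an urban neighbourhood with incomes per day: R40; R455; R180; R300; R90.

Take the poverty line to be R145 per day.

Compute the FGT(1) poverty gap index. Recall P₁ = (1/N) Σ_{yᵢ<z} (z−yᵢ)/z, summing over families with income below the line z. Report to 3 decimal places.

Below the line: R40, R90 (q = 2 of N = 5).
Relative gaps: (145−40)/145 = 0.7241; (145−90)/145 = 0.3793.
Sum of shortfalls = 1.103448; P₁ averages over all N: 1.103448 / 5 = 0.221.

0.221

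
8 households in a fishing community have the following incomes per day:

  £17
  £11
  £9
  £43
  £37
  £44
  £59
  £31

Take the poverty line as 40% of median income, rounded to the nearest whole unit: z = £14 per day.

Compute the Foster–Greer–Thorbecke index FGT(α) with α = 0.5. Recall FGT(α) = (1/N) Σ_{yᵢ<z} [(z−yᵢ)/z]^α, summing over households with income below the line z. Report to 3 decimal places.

Incomes under z: £9, £11 (q = 2 of N = 8).
Relative gaps: (14−9)/14 = 0.3571; (14−11)/14 = 0.2143.
Raised to α = 0.5: 0.59761; 0.46291.
Sum = 1.060524; FGT(0.5) = 1.060524 / 8 = 0.133.

0.133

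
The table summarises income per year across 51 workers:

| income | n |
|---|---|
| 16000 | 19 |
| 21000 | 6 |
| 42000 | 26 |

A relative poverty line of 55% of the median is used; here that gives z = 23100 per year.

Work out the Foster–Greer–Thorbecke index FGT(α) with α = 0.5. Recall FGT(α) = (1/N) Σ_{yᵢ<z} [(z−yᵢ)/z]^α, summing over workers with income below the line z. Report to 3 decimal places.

0.242

Incomes under z: 19×16000, 6×21000 (q = 25 of N = 51).
Shortfall ratios: (23100−16000)/23100 = 0.3074 (×19); (23100−21000)/23100 = 0.0909 (×6).
Raised to α = 0.5: 0.55440 (×19); 0.30151 (×6).
Sum = 12.342667; FGT(0.5) = 12.342667 / 51 = 0.242.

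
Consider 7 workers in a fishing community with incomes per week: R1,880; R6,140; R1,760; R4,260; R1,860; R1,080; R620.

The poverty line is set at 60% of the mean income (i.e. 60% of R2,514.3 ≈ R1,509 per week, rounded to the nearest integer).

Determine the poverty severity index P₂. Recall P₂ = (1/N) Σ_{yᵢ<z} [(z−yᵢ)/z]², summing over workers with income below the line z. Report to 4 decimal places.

0.0611

Below z: R620, R1,080 (q = 2 of N = 7).
Shortfall ratios: (1509−620)/1509 = 0.5891; (1509−1080)/1509 = 0.2843.
Squared: 0.3471; 0.0808.
Sum = 0.427900; P₂ = 0.427900 / 7 = 0.0611.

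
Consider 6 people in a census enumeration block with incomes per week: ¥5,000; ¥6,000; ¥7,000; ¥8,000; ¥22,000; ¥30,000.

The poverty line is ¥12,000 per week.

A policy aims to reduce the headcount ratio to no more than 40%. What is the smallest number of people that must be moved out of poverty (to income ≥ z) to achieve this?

2

Currently q = 4 of N = 6 are below the line (H = 0.667).
A headcount ratio of at most 40% allows at most ⌊0.40 × 6⌋ = 2 poor people.
So at least 4 − 2 = 2 must be lifted.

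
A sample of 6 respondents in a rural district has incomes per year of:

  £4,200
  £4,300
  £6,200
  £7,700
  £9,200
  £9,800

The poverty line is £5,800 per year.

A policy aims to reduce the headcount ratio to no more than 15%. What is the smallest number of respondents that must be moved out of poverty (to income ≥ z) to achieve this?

2 of the 6 respondents are poor, so H = 2/6 = 0.333.
A headcount ratio of at most 15% allows at most ⌊0.15 × 6⌋ = 0 poor respondents.
So at least 2 − 0 = 2 must be lifted.

2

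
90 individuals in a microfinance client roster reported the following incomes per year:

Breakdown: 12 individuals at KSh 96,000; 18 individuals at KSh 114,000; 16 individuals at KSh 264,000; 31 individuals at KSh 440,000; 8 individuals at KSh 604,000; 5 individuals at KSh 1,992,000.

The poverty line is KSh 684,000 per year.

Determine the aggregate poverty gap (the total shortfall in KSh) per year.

Poor units: 12×KSh 96,000, 18×KSh 114,000, 16×KSh 264,000, 31×KSh 440,000, 8×KSh 604,000 (q = 85 of N = 90).
Individual gaps: 12×(684000−96000) = 7056000; 18×(684000−114000) = 10260000; 16×(684000−264000) = 6720000; 31×(684000−440000) = 7564000; 8×(684000−604000) = 640000.
Aggregate gap = KSh 32,240,000.

KSh 32,240,000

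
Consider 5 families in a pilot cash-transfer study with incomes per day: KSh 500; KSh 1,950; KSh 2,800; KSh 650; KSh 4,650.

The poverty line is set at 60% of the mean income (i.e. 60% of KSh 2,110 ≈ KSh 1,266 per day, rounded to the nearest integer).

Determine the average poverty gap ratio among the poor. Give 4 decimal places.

0.5458

Below the line: KSh 500, KSh 650 (q = 2 of N = 5).
Relative gaps: 0.6051, 0.4866; sum = 1.091627.
The income-gap ratio divides by q (the poor only): 1.091627 / 2 = 0.5458.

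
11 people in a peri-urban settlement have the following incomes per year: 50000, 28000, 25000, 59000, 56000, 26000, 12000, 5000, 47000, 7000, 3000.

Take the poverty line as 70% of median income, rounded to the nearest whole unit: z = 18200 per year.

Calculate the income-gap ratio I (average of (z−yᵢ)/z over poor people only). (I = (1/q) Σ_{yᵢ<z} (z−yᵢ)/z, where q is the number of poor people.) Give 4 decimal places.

0.6291

Below the line: 3000, 5000, 7000, 12000 (q = 4 of N = 11).
Shortfall ratios (z−y)/z: 0.8352, 0.7253, 0.6154, 0.3407; sum = 2.516484.
I averages over the q = 4 poor units only: 2.516484 / 4 = 0.6291.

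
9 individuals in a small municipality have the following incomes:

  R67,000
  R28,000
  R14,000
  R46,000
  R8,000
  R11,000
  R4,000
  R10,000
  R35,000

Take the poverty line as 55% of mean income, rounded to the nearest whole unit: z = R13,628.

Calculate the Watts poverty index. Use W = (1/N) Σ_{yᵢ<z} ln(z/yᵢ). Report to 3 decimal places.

0.254

Below the line: R4,000, R8,000, R10,000, R11,000 (q = 4 of N = 9).
Log shortfalls: ln(13628/4000) = 1.2258; ln(13628/8000) = 0.5327; ln(13628/10000) = 0.3095; ln(13628/11000) = 0.2142.
W = 2.282290 / 9 = 0.254.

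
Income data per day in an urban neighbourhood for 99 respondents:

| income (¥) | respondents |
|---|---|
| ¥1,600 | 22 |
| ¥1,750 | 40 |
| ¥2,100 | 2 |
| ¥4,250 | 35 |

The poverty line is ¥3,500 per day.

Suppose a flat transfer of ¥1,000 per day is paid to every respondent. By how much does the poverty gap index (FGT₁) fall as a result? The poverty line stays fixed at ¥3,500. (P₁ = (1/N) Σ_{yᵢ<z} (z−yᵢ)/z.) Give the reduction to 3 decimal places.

0.185

Before: below the line — 22×¥1,600, 40×¥1,750, 2×¥2,100; poverty gap index (FGT₁) = 0.33074.
After the ¥1,000 transfer: below the line — 22×¥2,600, 40×¥2,750, 2×¥3,100; poverty gap index (FGT₁) = 0.14603.
Reduction = 0.33074 − 0.14603 = 0.185.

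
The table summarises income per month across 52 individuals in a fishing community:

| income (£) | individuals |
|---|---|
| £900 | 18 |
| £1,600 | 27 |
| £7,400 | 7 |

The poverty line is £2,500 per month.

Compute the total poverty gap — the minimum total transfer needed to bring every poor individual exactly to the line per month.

Incomes under z: 18×£900, 27×£1,600 (q = 45 of N = 52).
Individual gaps: 18×(2500−900) = 28800; 27×(2500−1600) = 24300.
Aggregate gap = £53,100.

£53,100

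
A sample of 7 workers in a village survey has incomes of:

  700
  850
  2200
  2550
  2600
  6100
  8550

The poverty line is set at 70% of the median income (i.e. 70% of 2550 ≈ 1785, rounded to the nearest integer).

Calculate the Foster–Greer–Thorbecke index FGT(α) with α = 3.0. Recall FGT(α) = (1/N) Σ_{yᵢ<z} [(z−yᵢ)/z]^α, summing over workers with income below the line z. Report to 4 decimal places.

0.0526

Poor units: 700, 850 (q = 2 of N = 7).
Gap ratios (z−y)/z: (1785−700)/1785 = 0.6078; (1785−850)/1785 = 0.5238.
Raised to α = 3.0: 0.22458; 0.14372.
Sum = 0.368303; FGT(3.0) = 0.368303 / 7 = 0.0526.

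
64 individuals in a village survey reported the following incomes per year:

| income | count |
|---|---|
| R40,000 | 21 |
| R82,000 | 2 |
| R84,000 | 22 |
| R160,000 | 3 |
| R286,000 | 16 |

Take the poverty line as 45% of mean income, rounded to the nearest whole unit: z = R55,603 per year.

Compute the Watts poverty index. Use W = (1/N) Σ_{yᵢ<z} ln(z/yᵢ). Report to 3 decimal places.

Below the line: 21×R40,000 (q = 21 of N = 64).
Log gaps: ln(55603/40000) = 0.3294 (×21).
W = 6.916512 / 64 = 0.108.

0.108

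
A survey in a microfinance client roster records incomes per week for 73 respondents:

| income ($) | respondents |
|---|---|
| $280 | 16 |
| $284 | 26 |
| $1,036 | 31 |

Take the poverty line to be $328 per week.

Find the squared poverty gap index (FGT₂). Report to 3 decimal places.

Incomes under z: 16×$280, 26×$284 (q = 42 of N = 73).
Normalized shortfalls: (328−280)/328 = 0.1463 (×16); (328−284)/328 = 0.1341 (×26).
Squared: 0.0214 (×16); 0.0180 (×26).
Sum = 0.810529; P₂ = 0.810529 / 73 = 0.011.

0.011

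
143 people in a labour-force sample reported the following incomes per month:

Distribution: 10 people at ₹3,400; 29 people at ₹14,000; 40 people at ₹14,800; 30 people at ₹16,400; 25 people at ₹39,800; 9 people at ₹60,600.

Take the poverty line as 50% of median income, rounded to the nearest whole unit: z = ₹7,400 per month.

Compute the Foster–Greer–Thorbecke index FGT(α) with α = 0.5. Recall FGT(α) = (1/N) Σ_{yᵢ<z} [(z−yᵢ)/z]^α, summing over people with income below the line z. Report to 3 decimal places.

Below z: 10×₹3,400 (q = 10 of N = 143).
Gap ratios (z−y)/z: (7400−3400)/7400 = 0.5405 (×10).
Raised to α = 0.5: 0.73521 (×10).
Sum = 7.352146; FGT(0.5) = 7.352146 / 143 = 0.051.

0.051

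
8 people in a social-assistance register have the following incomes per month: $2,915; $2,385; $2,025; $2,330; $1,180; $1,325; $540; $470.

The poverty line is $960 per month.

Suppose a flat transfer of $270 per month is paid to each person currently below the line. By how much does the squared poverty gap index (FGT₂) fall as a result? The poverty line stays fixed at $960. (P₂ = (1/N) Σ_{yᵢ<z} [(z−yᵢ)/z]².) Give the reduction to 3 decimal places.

0.047

Before: below the line — $470, $540; squared poverty gap index (FGT₂) = 0.05649.
After the $270 transfer: below the line — $740, $810; squared poverty gap index (FGT₂) = 0.00962.
Reduction = 0.05649 − 0.00962 = 0.047.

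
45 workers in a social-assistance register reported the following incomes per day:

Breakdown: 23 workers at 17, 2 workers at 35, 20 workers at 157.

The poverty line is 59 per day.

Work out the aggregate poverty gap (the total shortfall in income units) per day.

Incomes under z: 23×17, 2×35 (q = 25 of N = 45).
Individual gaps: 23×(59−17) = 966; 2×(59−35) = 48.
Aggregate gap = 1014.

1014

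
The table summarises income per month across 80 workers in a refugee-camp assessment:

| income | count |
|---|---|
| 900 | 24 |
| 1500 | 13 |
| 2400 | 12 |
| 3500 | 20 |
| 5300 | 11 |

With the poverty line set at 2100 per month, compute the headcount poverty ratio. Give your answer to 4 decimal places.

0.4625

37 of the 80 workers have income below 2100.
H = 37/80 = 0.4625.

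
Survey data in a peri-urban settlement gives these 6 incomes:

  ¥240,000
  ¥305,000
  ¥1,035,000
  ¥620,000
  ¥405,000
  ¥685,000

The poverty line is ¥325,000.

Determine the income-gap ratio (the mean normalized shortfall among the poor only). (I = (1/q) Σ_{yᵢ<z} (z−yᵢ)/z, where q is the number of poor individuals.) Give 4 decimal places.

0.1615

Poor units: ¥240,000, ¥305,000 (q = 2 of N = 6).
Shortfall ratios (z−y)/z: 0.2615, 0.0615; sum = 0.323077.
The income-gap ratio divides by q (the poor only): 0.323077 / 2 = 0.1615.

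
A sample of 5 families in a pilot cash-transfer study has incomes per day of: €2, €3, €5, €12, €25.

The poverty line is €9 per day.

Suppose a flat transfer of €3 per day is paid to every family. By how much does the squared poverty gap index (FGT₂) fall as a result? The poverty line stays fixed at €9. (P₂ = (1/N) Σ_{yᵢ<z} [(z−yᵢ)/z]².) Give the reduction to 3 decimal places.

0.185

Before: below the line — €2, €3, €5; squared poverty gap index (FGT₂) = 0.24938.
After the €3 transfer: below the line — €5, €6, €8; squared poverty gap index (FGT₂) = 0.06420.
Reduction = 0.24938 − 0.06420 = 0.185.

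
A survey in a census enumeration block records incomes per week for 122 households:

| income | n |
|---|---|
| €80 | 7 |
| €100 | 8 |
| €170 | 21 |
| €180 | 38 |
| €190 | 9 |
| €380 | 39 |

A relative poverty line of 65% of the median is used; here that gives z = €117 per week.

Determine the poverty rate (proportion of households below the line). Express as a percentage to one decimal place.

12.3%

15 of the 122 households have income below €117.
H = 15/122 = 12.3%.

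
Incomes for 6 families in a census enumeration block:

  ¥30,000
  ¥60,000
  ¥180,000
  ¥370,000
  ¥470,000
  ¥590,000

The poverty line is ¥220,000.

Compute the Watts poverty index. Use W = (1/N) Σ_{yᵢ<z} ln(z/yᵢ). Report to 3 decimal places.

0.582

Below the line: ¥30,000, ¥60,000, ¥180,000 (q = 3 of N = 6).
Log gaps: ln(220000/30000) = 1.9924; ln(220000/60000) = 1.2993; ln(220000/180000) = 0.2007.
W = 3.492384 / 6 = 0.582.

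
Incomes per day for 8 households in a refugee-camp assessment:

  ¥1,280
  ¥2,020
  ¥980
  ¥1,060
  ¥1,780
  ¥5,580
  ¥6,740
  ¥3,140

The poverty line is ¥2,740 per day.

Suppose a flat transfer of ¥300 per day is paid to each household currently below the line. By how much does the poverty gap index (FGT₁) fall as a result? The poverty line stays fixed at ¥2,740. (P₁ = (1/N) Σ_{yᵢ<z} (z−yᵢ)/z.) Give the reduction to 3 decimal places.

0.068

Before: below the line — ¥980, ¥1,060, ¥1,280, ¥1,780, ¥2,020; poverty gap index (FGT₁) = 0.30018.
After the ¥300 transfer: below the line — ¥1,280, ¥1,360, ¥1,580, ¥2,080, ¥2,320; poverty gap index (FGT₁) = 0.23175.
Reduction = 0.30018 − 0.23175 = 0.068.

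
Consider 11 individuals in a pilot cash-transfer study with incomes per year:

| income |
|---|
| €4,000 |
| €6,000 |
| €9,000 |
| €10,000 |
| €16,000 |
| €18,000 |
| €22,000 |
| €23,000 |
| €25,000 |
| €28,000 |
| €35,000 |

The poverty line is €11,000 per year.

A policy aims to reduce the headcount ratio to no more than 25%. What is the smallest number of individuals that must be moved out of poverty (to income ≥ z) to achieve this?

4 of the 11 individuals are poor, so H = 4/11 = 0.364.
A headcount ratio of at most 25% allows at most ⌊0.25 × 11⌋ = 2 poor individuals.
So at least 4 − 2 = 2 must be lifted.

2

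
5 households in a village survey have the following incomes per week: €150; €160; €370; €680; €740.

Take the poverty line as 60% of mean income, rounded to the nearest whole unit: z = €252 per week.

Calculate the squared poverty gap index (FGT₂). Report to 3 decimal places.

Poor units: €150, €160 (q = 2 of N = 5).
Gap ratios (z−y)/z: (252−150)/252 = 0.4048; (252−160)/252 = 0.3651.
Squared: 0.1638; 0.1333.
Sum = 0.297115; P₂ = 0.297115 / 5 = 0.059.

0.059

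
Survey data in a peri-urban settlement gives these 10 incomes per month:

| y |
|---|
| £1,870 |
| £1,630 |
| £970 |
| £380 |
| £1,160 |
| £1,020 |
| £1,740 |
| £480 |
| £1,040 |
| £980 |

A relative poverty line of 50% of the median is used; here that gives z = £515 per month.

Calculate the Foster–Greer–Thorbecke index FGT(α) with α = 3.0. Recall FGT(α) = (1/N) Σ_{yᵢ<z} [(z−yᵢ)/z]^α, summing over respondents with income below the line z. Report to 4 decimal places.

Incomes under z: £380, £480 (q = 2 of N = 10).
Gap ratios (z−y)/z: (515−380)/515 = 0.2621; (515−480)/515 = 0.0680.
Raised to α = 3.0: 0.01801; 0.00031.
Sum = 0.018327; FGT(3.0) = 0.018327 / 10 = 0.0018.

0.0018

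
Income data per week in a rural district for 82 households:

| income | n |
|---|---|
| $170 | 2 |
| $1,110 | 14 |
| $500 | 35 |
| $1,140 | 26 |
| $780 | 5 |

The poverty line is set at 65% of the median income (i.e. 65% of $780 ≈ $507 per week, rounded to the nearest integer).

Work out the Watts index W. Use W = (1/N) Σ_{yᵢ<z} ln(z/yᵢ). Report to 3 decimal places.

Incomes under z: 2×$170, 35×$500 (q = 37 of N = 82).
ln(z/y) terms: ln(507/170) = 1.0927 (×2); ln(507/500) = 0.0139 (×35).
W = 2.672027 / 82 = 0.033.

0.033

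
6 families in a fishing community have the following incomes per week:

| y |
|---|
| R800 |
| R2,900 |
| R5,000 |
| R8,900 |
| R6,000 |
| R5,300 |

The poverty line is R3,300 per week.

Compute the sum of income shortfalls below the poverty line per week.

Poor units: R800, R2,900 (q = 2 of N = 6).
Individual gaps: 3300−800 = 2500; 3300−2900 = 400.
Aggregate gap = R2,900.

R2,900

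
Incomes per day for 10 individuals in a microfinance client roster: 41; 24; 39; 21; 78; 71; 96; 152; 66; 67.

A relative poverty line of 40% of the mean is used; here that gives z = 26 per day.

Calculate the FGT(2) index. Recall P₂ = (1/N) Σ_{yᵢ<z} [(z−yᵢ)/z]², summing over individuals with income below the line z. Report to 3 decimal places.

0.004

Below the line: 21, 24 (q = 2 of N = 10).
Gap ratios (z−y)/z: (26−21)/26 = 0.1923; (26−24)/26 = 0.0769.
Squared: 0.0370; 0.0059.
Sum = 0.042899; P₂ = 0.042899 / 10 = 0.004.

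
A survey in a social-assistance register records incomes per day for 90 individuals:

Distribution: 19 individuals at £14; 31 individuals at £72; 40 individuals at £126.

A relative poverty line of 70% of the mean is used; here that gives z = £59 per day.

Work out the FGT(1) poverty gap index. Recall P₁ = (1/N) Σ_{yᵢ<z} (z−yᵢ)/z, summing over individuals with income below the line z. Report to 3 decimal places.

0.161

Below the line: 19×£14 (q = 19 of N = 90).
Relative gaps: (59−14)/59 = 0.7627 (×19).
Sum of shortfalls = 14.491525; P₁ averages over all N: 14.491525 / 90 = 0.161.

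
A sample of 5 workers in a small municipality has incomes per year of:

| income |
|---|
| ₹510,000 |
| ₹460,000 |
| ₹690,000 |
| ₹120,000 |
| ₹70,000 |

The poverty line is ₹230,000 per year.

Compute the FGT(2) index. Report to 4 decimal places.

0.1425

Below the line: ₹70,000, ₹120,000 (q = 2 of N = 5).
Relative gaps: (230000−70000)/230000 = 0.6957; (230000−120000)/230000 = 0.4783.
Squared: 0.4839; 0.2287.
Sum = 0.712665; P₂ = 0.712665 / 5 = 0.1425.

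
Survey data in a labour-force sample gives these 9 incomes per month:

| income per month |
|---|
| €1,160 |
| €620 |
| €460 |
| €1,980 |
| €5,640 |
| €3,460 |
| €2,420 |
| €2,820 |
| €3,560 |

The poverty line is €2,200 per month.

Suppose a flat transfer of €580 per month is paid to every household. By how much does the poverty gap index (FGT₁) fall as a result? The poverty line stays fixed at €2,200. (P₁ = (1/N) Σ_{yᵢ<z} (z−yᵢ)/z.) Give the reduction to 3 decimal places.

Before: below the line — €460, €620, €1,160, €1,980; poverty gap index (FGT₁) = 0.23131.
After the €580 transfer: below the line — €1,040, €1,200, €1,740; poverty gap index (FGT₁) = 0.13232.
Reduction = 0.23131 − 0.13232 = 0.099.

0.099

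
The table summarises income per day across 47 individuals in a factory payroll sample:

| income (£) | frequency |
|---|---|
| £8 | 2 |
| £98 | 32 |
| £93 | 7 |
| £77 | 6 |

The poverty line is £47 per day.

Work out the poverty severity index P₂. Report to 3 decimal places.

0.029

Below z: 2×£8 (q = 2 of N = 47).
Gap ratios (z−y)/z: (47−8)/47 = 0.8298 (×2).
Squared: 0.6885 (×2).
Sum = 1.377094; P₂ = 1.377094 / 47 = 0.029.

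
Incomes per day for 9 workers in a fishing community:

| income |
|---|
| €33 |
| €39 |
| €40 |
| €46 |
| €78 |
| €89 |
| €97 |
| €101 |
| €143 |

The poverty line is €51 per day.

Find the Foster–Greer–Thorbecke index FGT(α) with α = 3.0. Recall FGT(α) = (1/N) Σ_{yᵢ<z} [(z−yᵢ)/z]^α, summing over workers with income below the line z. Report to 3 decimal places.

Poor units: €33, €39, €40, €46 (q = 4 of N = 9).
Normalized shortfalls: (51−33)/51 = 0.3529; (51−39)/51 = 0.2353; (51−40)/51 = 0.2157; (51−46)/51 = 0.0980.
Raised to α = 3.0: 0.04396; 0.01303; 0.01003; 0.00094.
Sum = 0.067968; FGT(3.0) = 0.067968 / 9 = 0.008.

0.008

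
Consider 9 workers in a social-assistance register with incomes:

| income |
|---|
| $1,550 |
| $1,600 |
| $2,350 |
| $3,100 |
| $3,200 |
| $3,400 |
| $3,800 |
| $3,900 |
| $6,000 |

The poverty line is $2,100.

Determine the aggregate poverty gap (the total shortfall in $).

$1,050

Below the line: $1,550, $1,600 (q = 2 of N = 9).
Individual gaps: 2100−1550 = 550; 2100−1600 = 500.
Aggregate gap = $1,050.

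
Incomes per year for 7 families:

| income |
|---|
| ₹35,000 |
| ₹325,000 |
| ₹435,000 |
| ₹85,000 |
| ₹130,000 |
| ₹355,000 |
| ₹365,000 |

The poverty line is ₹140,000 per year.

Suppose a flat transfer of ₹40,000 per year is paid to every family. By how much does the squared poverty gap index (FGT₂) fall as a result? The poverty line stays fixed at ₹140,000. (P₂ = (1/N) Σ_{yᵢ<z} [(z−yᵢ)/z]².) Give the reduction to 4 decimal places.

Before: below the line — ₹35,000, ₹85,000, ₹130,000; squared poverty gap index (FGT₂) = 0.103134.
After the ₹40,000 transfer: below the line — ₹75,000, ₹125,000; squared poverty gap index (FGT₂) = 0.032434.
Reduction = 0.103134 − 0.032434 = 0.0707.

0.0707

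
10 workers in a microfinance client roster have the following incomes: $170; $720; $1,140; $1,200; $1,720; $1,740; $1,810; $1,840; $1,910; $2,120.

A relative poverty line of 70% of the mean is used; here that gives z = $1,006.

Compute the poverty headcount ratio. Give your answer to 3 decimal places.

0.200

2 of the 10 workers have income below $1,006.
H = 2/10 = 0.200.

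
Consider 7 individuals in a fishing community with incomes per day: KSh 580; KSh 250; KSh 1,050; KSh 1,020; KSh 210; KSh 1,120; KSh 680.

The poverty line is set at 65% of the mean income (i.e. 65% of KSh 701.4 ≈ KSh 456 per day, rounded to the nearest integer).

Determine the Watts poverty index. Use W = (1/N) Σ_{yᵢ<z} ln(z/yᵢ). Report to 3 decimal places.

0.197

Below z: KSh 210, KSh 250 (q = 2 of N = 7).
Log shortfalls: ln(456/210) = 0.7754; ln(456/250) = 0.6010.
W = 1.376417 / 7 = 0.197.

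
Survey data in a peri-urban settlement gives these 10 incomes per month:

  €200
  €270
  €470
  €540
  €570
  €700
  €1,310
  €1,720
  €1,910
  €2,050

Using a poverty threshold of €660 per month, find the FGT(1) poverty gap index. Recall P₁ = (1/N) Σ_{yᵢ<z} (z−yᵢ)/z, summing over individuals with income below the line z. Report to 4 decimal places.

0.1894

Below the line: €200, €270, €470, €540, €570 (q = 5 of N = 10).
Gap ratios (z−y)/z: (660−200)/660 = 0.6970; (660−270)/660 = 0.5909; (660−470)/660 = 0.2879; (660−540)/660 = 0.1818; (660−570)/660 = 0.1364.
Sum of shortfalls = 1.893939; P₁ averages over all N: 1.893939 / 10 = 0.1894.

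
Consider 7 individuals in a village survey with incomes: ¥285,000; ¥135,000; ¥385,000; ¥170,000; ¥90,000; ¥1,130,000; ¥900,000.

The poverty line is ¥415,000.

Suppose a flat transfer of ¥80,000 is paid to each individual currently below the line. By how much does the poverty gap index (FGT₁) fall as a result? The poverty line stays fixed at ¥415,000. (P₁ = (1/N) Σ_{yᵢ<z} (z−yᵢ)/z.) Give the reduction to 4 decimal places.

Before: below the line — ¥90,000, ¥135,000, ¥170,000, ¥285,000, ¥385,000; poverty gap index (FGT₁) = 0.347676.
After the ¥80,000 transfer: below the line — ¥170,000, ¥215,000, ¥250,000, ¥365,000; poverty gap index (FGT₁) = 0.227194.
Reduction = 0.347676 − 0.227194 = 0.1205.

0.1205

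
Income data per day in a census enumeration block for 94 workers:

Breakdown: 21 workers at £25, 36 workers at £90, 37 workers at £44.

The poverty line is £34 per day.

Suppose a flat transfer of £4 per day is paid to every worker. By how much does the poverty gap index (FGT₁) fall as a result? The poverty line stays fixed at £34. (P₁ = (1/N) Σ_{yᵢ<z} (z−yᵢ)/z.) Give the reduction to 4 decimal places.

0.0263

Before: below the line — 21×£25; poverty gap index (FGT₁) = 0.059136.
After the £4 transfer: below the line — 21×£29; poverty gap index (FGT₁) = 0.032854.
Reduction = 0.059136 − 0.032854 = 0.0263.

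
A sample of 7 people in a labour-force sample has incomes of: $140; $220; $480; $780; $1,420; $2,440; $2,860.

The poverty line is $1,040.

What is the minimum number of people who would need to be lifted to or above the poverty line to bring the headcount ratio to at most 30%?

2

Currently q = 4 of N = 7 are below the line (H = 0.571).
A headcount ratio of at most 30% allows at most ⌊0.30 × 7⌋ = 2 poor people.
So at least 4 − 2 = 2 must be lifted.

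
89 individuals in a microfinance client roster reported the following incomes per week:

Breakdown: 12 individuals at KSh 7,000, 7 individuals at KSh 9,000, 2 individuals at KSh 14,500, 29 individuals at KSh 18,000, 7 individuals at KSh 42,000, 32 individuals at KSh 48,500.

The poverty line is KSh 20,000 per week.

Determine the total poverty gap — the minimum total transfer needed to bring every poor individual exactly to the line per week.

KSh 302,000

Below the line: 12×KSh 7,000, 7×KSh 9,000, 2×KSh 14,500, 29×KSh 18,000 (q = 50 of N = 89).
Individual gaps: 12×(20000−7000) = 156000; 7×(20000−9000) = 77000; 2×(20000−14500) = 11000; 29×(20000−18000) = 58000.
Aggregate gap = KSh 302,000.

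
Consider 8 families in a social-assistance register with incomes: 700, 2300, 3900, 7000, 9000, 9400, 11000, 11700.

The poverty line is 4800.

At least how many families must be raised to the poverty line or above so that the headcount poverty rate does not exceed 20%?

2

3 of the 8 families are poor, so H = 3/8 = 0.375.
A headcount ratio of at most 20% allows at most ⌊0.20 × 8⌋ = 1 poor families.
So at least 3 − 1 = 2 must be lifted.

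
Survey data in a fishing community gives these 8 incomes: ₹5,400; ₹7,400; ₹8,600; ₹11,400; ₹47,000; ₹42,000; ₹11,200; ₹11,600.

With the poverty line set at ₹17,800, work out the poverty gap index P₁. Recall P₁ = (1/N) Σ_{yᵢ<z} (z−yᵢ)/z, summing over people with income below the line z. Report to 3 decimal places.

Below the line: ₹5,400, ₹7,400, ₹8,600, ₹11,200, ₹11,400, ₹11,600 (q = 6 of N = 8).
Gap ratios (z−y)/z: (17800−5400)/17800 = 0.6966; (17800−7400)/17800 = 0.5843; (17800−8600)/17800 = 0.5169; (17800−11200)/17800 = 0.3708; (17800−11400)/17800 = 0.3596; (17800−11600)/17800 = 0.3483.
Σ = 2.876404. Dividing by the full population N = 8 gives P₁ = 0.360.

0.360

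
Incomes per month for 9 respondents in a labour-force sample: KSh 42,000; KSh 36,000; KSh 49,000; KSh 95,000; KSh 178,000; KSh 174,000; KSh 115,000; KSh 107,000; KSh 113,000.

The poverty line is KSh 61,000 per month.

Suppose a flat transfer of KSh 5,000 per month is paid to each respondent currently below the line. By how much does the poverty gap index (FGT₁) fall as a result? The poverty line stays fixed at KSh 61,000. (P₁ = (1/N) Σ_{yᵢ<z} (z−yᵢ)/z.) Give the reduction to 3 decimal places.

Before: below the line — KSh 36,000, KSh 42,000, KSh 49,000; poverty gap index (FGT₁) = 0.10200.
After the KSh 5,000 transfer: below the line — KSh 41,000, KSh 47,000, KSh 54,000; poverty gap index (FGT₁) = 0.07468.
Reduction = 0.10200 − 0.07468 = 0.027.

0.027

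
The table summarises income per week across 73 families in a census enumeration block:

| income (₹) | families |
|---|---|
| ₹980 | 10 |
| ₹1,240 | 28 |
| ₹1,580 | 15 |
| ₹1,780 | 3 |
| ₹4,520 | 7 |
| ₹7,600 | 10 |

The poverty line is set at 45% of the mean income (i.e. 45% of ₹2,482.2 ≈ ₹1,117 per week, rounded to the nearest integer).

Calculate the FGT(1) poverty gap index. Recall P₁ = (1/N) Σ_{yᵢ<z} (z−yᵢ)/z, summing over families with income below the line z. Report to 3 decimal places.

Below z: 10×₹980 (q = 10 of N = 73).
Shortfall ratios: (1117−980)/1117 = 0.1226 (×10).
Sum of shortfalls = 1.226500; P₁ averages over all N: 1.226500 / 73 = 0.017.

0.017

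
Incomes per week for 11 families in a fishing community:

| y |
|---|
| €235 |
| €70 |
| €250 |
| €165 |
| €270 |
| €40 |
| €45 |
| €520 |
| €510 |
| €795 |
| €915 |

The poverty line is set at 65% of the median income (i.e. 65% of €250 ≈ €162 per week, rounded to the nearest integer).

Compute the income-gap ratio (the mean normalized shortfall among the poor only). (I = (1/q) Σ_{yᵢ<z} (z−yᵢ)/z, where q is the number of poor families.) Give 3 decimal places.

0.681

Poor units: €40, €45, €70 (q = 3 of N = 11).
Shortfall ratios (z−y)/z: 0.7531, 0.7222, 0.5679; sum = 2.043210.
I averages over the q = 3 poor units only: 2.043210 / 3 = 0.681.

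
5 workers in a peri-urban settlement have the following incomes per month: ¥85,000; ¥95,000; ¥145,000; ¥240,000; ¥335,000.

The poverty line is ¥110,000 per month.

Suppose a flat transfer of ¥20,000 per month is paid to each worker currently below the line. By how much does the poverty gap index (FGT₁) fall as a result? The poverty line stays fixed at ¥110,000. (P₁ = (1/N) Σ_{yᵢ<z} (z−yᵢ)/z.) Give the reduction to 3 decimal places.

Before: below the line — ¥85,000, ¥95,000; poverty gap index (FGT₁) = 0.07273.
After the ¥20,000 transfer: below the line — ¥105,000; poverty gap index (FGT₁) = 0.00909.
Reduction = 0.07273 − 0.00909 = 0.064.

0.064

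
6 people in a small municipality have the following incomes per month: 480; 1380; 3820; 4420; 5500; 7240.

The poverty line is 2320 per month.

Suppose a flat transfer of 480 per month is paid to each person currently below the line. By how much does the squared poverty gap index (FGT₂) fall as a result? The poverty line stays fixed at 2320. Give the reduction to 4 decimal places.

0.0684

Before: below the line — 480, 1380; squared poverty gap index (FGT₂) = 0.132196.
After the 480 transfer: below the line — 960, 1860; squared poverty gap index (FGT₂) = 0.063825.
Reduction = 0.132196 − 0.063825 = 0.0684.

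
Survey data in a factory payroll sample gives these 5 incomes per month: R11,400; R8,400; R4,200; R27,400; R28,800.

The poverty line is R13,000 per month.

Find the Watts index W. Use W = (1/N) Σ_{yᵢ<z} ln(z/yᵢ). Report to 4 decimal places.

Below z: R4,200, R8,400, R11,400 (q = 3 of N = 5).
ln(z/y) terms: ln(13000/4200) = 1.1299; ln(13000/8400) = 0.4367; ln(13000/11400) = 0.1313.
W = 1.697918 / 5 = 0.3396.

0.3396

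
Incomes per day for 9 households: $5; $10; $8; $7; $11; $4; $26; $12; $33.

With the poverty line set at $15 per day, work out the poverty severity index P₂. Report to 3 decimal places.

0.190

Below z: $4, $5, $7, $8, $10, $11, $12 (q = 7 of N = 9).
Normalized shortfalls: (15−4)/15 = 0.7333; (15−5)/15 = 0.6667; (15−7)/15 = 0.5333; (15−8)/15 = 0.4667; (15−10)/15 = 0.3333; (15−11)/15 = 0.2667; (15−12)/15 = 0.2000.
Squared: 0.5378; 0.4444; 0.2844; 0.2178; 0.1111; 0.0711; 0.0400.
Sum = 1.706667; P₂ = 1.706667 / 9 = 0.190.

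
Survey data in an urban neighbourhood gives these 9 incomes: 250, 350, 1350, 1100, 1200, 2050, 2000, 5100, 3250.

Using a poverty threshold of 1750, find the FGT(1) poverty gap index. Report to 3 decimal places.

Below the line: 250, 350, 1100, 1200, 1350 (q = 5 of N = 9).
Relative gaps: (1750−250)/1750 = 0.8571; (1750−350)/1750 = 0.8000; (1750−1100)/1750 = 0.3714; (1750−1200)/1750 = 0.3143; (1750−1350)/1750 = 0.2286.
Σ = 2.571429. Dividing by the full population N = 9 gives P₁ = 0.286.

0.286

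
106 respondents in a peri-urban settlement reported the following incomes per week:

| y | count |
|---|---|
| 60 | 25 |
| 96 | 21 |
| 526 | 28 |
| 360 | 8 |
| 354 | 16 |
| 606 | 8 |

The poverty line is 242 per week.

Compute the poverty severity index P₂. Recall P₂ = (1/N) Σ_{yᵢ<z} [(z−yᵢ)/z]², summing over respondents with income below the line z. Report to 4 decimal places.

0.2055

Below z: 25×60, 21×96 (q = 46 of N = 106).
Relative gaps: (242−60)/242 = 0.7521 (×25); (242−96)/242 = 0.6033 (×21).
Squared: 0.5656 (×25); 0.3640 (×21).
Sum = 21.783621; P₂ = 21.783621 / 106 = 0.2055.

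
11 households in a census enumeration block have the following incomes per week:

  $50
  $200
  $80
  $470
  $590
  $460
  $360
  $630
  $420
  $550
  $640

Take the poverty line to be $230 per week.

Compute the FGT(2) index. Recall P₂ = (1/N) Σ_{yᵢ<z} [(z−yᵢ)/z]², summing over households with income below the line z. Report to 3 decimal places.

0.096

Below z: $50, $80, $200 (q = 3 of N = 11).
Normalized shortfalls: (230−50)/230 = 0.7826; (230−80)/230 = 0.6522; (230−200)/230 = 0.1304.
Squared: 0.6125; 0.4253; 0.0170.
Sum = 1.054820; P₂ = 1.054820 / 11 = 0.096.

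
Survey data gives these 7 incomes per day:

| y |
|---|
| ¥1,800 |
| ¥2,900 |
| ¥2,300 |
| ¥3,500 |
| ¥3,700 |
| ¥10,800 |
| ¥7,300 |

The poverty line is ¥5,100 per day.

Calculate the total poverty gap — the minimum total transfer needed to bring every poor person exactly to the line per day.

Poor units: ¥1,800, ¥2,300, ¥2,900, ¥3,500, ¥3,700 (q = 5 of N = 7).
Individual gaps: 5100−1800 = 3300; 5100−2300 = 2800; 5100−2900 = 2200; 5100−3500 = 1600; 5100−3700 = 1400.
Aggregate gap = ¥11,300.

¥11,300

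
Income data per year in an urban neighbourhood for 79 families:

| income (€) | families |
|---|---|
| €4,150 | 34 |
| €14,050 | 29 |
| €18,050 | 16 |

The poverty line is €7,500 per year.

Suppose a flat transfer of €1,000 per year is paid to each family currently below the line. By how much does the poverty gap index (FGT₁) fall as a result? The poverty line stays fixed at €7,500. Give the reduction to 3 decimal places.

Before: below the line — 34×€4,150; poverty gap index (FGT₁) = 0.19224.
After the €1,000 transfer: below the line — 34×€5,150; poverty gap index (FGT₁) = 0.13485.
Reduction = 0.19224 − 0.13485 = 0.057.

0.057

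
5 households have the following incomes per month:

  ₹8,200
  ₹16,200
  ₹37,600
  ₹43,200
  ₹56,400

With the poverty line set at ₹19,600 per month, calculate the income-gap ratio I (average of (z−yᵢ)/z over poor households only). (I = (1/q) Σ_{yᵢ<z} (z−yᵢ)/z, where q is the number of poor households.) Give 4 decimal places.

0.3776

Below the line: ₹8,200, ₹16,200 (q = 2 of N = 5).
Shortfall ratios (z−y)/z: 0.5816, 0.1735; sum = 0.755102.
The income-gap ratio divides by q (the poor only): 0.755102 / 2 = 0.3776.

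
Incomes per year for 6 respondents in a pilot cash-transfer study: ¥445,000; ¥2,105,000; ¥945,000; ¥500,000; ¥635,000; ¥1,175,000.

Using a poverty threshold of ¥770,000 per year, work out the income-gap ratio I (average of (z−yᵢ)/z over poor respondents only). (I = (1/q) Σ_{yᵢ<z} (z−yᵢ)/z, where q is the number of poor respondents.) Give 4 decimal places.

0.3160

Below the line: ¥445,000, ¥500,000, ¥635,000 (q = 3 of N = 6).
Relative gaps: 0.4221, 0.3506, 0.1753; sum = 0.948052.
The income-gap ratio divides by q (the poor only): 0.948052 / 3 = 0.3160.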